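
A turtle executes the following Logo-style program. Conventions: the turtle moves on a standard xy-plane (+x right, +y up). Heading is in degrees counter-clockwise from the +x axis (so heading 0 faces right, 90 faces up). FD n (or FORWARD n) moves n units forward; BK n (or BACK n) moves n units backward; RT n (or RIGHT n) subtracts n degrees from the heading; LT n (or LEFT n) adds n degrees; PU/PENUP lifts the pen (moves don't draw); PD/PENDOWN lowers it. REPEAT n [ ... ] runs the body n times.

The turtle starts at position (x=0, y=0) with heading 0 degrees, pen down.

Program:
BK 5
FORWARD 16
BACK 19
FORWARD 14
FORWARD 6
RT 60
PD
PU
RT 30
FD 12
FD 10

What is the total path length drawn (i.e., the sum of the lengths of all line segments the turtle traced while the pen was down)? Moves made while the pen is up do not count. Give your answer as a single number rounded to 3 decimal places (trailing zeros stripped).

Executing turtle program step by step:
Start: pos=(0,0), heading=0, pen down
BK 5: (0,0) -> (-5,0) [heading=0, draw]
FD 16: (-5,0) -> (11,0) [heading=0, draw]
BK 19: (11,0) -> (-8,0) [heading=0, draw]
FD 14: (-8,0) -> (6,0) [heading=0, draw]
FD 6: (6,0) -> (12,0) [heading=0, draw]
RT 60: heading 0 -> 300
PD: pen down
PU: pen up
RT 30: heading 300 -> 270
FD 12: (12,0) -> (12,-12) [heading=270, move]
FD 10: (12,-12) -> (12,-22) [heading=270, move]
Final: pos=(12,-22), heading=270, 5 segment(s) drawn

Segment lengths:
  seg 1: (0,0) -> (-5,0), length = 5
  seg 2: (-5,0) -> (11,0), length = 16
  seg 3: (11,0) -> (-8,0), length = 19
  seg 4: (-8,0) -> (6,0), length = 14
  seg 5: (6,0) -> (12,0), length = 6
Total = 60

Answer: 60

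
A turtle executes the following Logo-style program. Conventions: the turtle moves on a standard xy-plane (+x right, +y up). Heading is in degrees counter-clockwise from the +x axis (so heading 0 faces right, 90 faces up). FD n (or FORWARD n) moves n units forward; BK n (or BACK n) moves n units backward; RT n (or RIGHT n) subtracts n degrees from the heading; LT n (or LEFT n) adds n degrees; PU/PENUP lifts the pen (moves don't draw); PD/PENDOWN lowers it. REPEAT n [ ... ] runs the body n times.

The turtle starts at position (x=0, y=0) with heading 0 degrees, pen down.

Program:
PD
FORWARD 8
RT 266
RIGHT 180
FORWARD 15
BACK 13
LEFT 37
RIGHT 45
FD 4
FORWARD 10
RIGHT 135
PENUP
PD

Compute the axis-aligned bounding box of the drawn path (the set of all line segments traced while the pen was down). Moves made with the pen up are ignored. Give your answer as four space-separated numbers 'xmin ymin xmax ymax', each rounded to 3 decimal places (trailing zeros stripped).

Executing turtle program step by step:
Start: pos=(0,0), heading=0, pen down
PD: pen down
FD 8: (0,0) -> (8,0) [heading=0, draw]
RT 266: heading 0 -> 94
RT 180: heading 94 -> 274
FD 15: (8,0) -> (9.046,-14.963) [heading=274, draw]
BK 13: (9.046,-14.963) -> (8.14,-1.995) [heading=274, draw]
LT 37: heading 274 -> 311
RT 45: heading 311 -> 266
FD 4: (8.14,-1.995) -> (7.86,-5.985) [heading=266, draw]
FD 10: (7.86,-5.985) -> (7.163,-15.961) [heading=266, draw]
RT 135: heading 266 -> 131
PU: pen up
PD: pen down
Final: pos=(7.163,-15.961), heading=131, 5 segment(s) drawn

Segment endpoints: x in {0, 7.163, 7.86, 8, 8.14, 9.046}, y in {-15.961, -14.963, -5.985, -1.995, 0}
xmin=0, ymin=-15.961, xmax=9.046, ymax=0

Answer: 0 -15.961 9.046 0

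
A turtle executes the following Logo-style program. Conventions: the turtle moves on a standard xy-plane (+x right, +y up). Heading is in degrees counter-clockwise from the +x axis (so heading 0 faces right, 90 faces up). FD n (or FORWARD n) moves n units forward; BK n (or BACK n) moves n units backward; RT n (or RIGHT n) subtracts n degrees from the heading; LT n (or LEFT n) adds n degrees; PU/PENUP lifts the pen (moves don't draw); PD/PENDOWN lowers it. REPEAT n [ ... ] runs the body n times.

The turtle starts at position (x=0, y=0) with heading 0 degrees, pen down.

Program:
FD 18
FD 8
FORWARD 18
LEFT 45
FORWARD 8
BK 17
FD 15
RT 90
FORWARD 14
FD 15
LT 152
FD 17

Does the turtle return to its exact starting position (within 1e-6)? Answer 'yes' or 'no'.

Executing turtle program step by step:
Start: pos=(0,0), heading=0, pen down
FD 18: (0,0) -> (18,0) [heading=0, draw]
FD 8: (18,0) -> (26,0) [heading=0, draw]
FD 18: (26,0) -> (44,0) [heading=0, draw]
LT 45: heading 0 -> 45
FD 8: (44,0) -> (49.657,5.657) [heading=45, draw]
BK 17: (49.657,5.657) -> (37.636,-6.364) [heading=45, draw]
FD 15: (37.636,-6.364) -> (48.243,4.243) [heading=45, draw]
RT 90: heading 45 -> 315
FD 14: (48.243,4.243) -> (58.142,-5.657) [heading=315, draw]
FD 15: (58.142,-5.657) -> (68.749,-16.263) [heading=315, draw]
LT 152: heading 315 -> 107
FD 17: (68.749,-16.263) -> (63.778,-0.006) [heading=107, draw]
Final: pos=(63.778,-0.006), heading=107, 9 segment(s) drawn

Start position: (0, 0)
Final position: (63.778, -0.006)
Distance = 63.778; >= 1e-6 -> NOT closed

Answer: no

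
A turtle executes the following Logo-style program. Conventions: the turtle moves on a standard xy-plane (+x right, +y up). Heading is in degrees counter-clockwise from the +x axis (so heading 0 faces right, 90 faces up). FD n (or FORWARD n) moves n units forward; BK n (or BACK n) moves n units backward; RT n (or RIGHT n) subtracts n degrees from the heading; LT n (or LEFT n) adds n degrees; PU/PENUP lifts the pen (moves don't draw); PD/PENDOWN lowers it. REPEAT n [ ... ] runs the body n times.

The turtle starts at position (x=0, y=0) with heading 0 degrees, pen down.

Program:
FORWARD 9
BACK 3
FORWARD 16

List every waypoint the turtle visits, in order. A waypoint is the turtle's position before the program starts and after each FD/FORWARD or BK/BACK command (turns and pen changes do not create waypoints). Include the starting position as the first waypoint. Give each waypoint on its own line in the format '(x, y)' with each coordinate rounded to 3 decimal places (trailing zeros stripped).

Executing turtle program step by step:
Start: pos=(0,0), heading=0, pen down
FD 9: (0,0) -> (9,0) [heading=0, draw]
BK 3: (9,0) -> (6,0) [heading=0, draw]
FD 16: (6,0) -> (22,0) [heading=0, draw]
Final: pos=(22,0), heading=0, 3 segment(s) drawn
Waypoints (4 total):
(0, 0)
(9, 0)
(6, 0)
(22, 0)

Answer: (0, 0)
(9, 0)
(6, 0)
(22, 0)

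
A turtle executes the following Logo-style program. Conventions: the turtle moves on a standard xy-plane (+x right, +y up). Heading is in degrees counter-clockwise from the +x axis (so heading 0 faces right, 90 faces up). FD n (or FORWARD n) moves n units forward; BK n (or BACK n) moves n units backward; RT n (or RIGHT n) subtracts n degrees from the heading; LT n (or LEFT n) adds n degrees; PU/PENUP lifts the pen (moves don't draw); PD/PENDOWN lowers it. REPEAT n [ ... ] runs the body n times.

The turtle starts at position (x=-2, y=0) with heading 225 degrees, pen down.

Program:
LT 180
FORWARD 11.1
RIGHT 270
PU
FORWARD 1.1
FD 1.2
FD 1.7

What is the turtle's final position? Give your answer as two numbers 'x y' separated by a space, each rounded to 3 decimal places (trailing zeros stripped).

Answer: 3.02 10.677

Derivation:
Executing turtle program step by step:
Start: pos=(-2,0), heading=225, pen down
LT 180: heading 225 -> 45
FD 11.1: (-2,0) -> (5.849,7.849) [heading=45, draw]
RT 270: heading 45 -> 135
PU: pen up
FD 1.1: (5.849,7.849) -> (5.071,8.627) [heading=135, move]
FD 1.2: (5.071,8.627) -> (4.223,9.475) [heading=135, move]
FD 1.7: (4.223,9.475) -> (3.02,10.677) [heading=135, move]
Final: pos=(3.02,10.677), heading=135, 1 segment(s) drawn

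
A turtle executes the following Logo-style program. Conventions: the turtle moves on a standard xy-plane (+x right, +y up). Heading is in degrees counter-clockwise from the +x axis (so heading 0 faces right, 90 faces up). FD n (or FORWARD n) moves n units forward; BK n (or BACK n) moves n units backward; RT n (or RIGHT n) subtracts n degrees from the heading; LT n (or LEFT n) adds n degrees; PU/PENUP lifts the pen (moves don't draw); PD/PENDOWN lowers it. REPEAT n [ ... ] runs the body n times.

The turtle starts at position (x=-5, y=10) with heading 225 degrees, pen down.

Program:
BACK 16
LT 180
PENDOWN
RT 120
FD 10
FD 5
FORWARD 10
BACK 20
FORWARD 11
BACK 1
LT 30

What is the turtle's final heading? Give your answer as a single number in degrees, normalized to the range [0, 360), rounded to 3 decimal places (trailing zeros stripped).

Answer: 315

Derivation:
Executing turtle program step by step:
Start: pos=(-5,10), heading=225, pen down
BK 16: (-5,10) -> (6.314,21.314) [heading=225, draw]
LT 180: heading 225 -> 45
PD: pen down
RT 120: heading 45 -> 285
FD 10: (6.314,21.314) -> (8.902,11.654) [heading=285, draw]
FD 5: (8.902,11.654) -> (10.196,6.825) [heading=285, draw]
FD 10: (10.196,6.825) -> (12.784,-2.834) [heading=285, draw]
BK 20: (12.784,-2.834) -> (7.608,16.484) [heading=285, draw]
FD 11: (7.608,16.484) -> (10.455,5.859) [heading=285, draw]
BK 1: (10.455,5.859) -> (10.196,6.825) [heading=285, draw]
LT 30: heading 285 -> 315
Final: pos=(10.196,6.825), heading=315, 7 segment(s) drawn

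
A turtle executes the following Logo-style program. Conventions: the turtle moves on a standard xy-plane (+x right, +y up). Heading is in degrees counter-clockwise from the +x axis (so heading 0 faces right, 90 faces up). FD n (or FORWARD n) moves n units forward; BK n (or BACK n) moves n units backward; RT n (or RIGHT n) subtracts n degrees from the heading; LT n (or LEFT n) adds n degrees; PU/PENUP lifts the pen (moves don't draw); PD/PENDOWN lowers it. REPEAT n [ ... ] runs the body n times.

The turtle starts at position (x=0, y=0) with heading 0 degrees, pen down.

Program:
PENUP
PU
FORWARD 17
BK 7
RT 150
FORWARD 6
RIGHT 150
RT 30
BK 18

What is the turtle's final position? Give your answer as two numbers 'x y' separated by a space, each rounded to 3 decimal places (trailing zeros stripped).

Answer: -10.785 -12

Derivation:
Executing turtle program step by step:
Start: pos=(0,0), heading=0, pen down
PU: pen up
PU: pen up
FD 17: (0,0) -> (17,0) [heading=0, move]
BK 7: (17,0) -> (10,0) [heading=0, move]
RT 150: heading 0 -> 210
FD 6: (10,0) -> (4.804,-3) [heading=210, move]
RT 150: heading 210 -> 60
RT 30: heading 60 -> 30
BK 18: (4.804,-3) -> (-10.785,-12) [heading=30, move]
Final: pos=(-10.785,-12), heading=30, 0 segment(s) drawn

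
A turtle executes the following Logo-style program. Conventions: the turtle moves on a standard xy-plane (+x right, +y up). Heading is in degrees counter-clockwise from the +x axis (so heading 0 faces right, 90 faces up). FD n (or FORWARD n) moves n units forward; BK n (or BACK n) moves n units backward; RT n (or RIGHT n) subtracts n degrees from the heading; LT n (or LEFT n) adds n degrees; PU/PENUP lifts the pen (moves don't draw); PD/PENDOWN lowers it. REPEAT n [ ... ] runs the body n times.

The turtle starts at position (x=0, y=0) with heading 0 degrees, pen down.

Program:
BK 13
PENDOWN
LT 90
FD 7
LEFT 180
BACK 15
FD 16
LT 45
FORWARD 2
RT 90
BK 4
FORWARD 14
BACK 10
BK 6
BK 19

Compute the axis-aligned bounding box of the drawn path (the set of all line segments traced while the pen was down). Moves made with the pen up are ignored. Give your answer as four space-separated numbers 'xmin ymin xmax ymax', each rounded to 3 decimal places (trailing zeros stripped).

Executing turtle program step by step:
Start: pos=(0,0), heading=0, pen down
BK 13: (0,0) -> (-13,0) [heading=0, draw]
PD: pen down
LT 90: heading 0 -> 90
FD 7: (-13,0) -> (-13,7) [heading=90, draw]
LT 180: heading 90 -> 270
BK 15: (-13,7) -> (-13,22) [heading=270, draw]
FD 16: (-13,22) -> (-13,6) [heading=270, draw]
LT 45: heading 270 -> 315
FD 2: (-13,6) -> (-11.586,4.586) [heading=315, draw]
RT 90: heading 315 -> 225
BK 4: (-11.586,4.586) -> (-8.757,7.414) [heading=225, draw]
FD 14: (-8.757,7.414) -> (-18.657,-2.485) [heading=225, draw]
BK 10: (-18.657,-2.485) -> (-11.586,4.586) [heading=225, draw]
BK 6: (-11.586,4.586) -> (-7.343,8.828) [heading=225, draw]
BK 19: (-7.343,8.828) -> (6.092,22.263) [heading=225, draw]
Final: pos=(6.092,22.263), heading=225, 10 segment(s) drawn

Segment endpoints: x in {-18.657, -13, -13, -11.586, -8.757, -7.343, 0, 6.092}, y in {-2.485, 0, 4.586, 4.586, 6, 7, 7.414, 8.828, 22, 22.263}
xmin=-18.657, ymin=-2.485, xmax=6.092, ymax=22.263

Answer: -18.657 -2.485 6.092 22.263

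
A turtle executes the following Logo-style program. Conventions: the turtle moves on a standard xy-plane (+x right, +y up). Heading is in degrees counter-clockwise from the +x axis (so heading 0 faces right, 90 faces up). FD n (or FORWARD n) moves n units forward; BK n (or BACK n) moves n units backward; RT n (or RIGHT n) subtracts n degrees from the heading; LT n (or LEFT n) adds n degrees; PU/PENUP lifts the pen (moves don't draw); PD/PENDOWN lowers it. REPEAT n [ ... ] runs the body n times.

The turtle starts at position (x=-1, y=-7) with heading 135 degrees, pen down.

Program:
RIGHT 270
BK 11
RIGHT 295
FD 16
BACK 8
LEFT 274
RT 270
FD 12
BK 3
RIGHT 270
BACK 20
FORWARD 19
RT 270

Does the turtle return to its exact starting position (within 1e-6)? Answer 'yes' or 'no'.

Answer: no

Derivation:
Executing turtle program step by step:
Start: pos=(-1,-7), heading=135, pen down
RT 270: heading 135 -> 225
BK 11: (-1,-7) -> (6.778,0.778) [heading=225, draw]
RT 295: heading 225 -> 290
FD 16: (6.778,0.778) -> (12.25,-14.257) [heading=290, draw]
BK 8: (12.25,-14.257) -> (9.514,-6.739) [heading=290, draw]
LT 274: heading 290 -> 204
RT 270: heading 204 -> 294
FD 12: (9.514,-6.739) -> (14.395,-17.702) [heading=294, draw]
BK 3: (14.395,-17.702) -> (13.175,-14.961) [heading=294, draw]
RT 270: heading 294 -> 24
BK 20: (13.175,-14.961) -> (-5.096,-23.096) [heading=24, draw]
FD 19: (-5.096,-23.096) -> (12.261,-15.368) [heading=24, draw]
RT 270: heading 24 -> 114
Final: pos=(12.261,-15.368), heading=114, 7 segment(s) drawn

Start position: (-1, -7)
Final position: (12.261, -15.368)
Distance = 15.681; >= 1e-6 -> NOT closed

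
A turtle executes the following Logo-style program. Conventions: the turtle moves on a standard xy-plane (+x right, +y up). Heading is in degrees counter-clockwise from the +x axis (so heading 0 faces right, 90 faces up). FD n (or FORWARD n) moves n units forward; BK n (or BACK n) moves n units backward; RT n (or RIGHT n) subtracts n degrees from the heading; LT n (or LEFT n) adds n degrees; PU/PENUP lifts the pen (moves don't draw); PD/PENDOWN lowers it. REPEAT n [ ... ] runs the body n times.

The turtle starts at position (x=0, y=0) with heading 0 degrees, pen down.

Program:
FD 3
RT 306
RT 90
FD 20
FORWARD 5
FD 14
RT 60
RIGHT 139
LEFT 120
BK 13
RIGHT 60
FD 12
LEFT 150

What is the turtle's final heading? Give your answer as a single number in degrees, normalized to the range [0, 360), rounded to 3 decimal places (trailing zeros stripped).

Executing turtle program step by step:
Start: pos=(0,0), heading=0, pen down
FD 3: (0,0) -> (3,0) [heading=0, draw]
RT 306: heading 0 -> 54
RT 90: heading 54 -> 324
FD 20: (3,0) -> (19.18,-11.756) [heading=324, draw]
FD 5: (19.18,-11.756) -> (23.225,-14.695) [heading=324, draw]
FD 14: (23.225,-14.695) -> (34.552,-22.924) [heading=324, draw]
RT 60: heading 324 -> 264
RT 139: heading 264 -> 125
LT 120: heading 125 -> 245
BK 13: (34.552,-22.924) -> (40.046,-11.142) [heading=245, draw]
RT 60: heading 245 -> 185
FD 12: (40.046,-11.142) -> (28.091,-12.187) [heading=185, draw]
LT 150: heading 185 -> 335
Final: pos=(28.091,-12.187), heading=335, 6 segment(s) drawn

Answer: 335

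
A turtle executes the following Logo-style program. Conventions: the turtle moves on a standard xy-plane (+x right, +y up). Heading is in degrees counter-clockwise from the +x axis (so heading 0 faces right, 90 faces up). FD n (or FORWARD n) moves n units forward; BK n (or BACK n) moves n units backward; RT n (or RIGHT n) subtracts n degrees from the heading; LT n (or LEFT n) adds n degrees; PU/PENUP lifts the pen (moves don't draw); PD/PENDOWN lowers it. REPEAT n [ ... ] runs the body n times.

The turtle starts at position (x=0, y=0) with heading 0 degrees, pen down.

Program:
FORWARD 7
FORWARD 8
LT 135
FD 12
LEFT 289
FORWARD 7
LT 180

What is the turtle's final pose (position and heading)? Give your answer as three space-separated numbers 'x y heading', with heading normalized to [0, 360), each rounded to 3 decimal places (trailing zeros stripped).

Answer: 9.583 14.777 244

Derivation:
Executing turtle program step by step:
Start: pos=(0,0), heading=0, pen down
FD 7: (0,0) -> (7,0) [heading=0, draw]
FD 8: (7,0) -> (15,0) [heading=0, draw]
LT 135: heading 0 -> 135
FD 12: (15,0) -> (6.515,8.485) [heading=135, draw]
LT 289: heading 135 -> 64
FD 7: (6.515,8.485) -> (9.583,14.777) [heading=64, draw]
LT 180: heading 64 -> 244
Final: pos=(9.583,14.777), heading=244, 4 segment(s) drawn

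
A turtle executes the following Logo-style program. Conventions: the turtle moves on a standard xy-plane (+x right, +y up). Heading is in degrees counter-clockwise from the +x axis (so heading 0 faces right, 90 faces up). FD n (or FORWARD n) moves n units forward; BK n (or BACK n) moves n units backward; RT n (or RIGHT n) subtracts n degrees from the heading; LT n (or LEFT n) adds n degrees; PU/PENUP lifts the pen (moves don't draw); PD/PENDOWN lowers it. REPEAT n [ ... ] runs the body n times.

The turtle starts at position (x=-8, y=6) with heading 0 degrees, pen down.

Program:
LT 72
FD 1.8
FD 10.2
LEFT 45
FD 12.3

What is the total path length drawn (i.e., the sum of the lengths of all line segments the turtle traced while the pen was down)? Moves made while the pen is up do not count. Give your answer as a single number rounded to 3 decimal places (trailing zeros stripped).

Answer: 24.3

Derivation:
Executing turtle program step by step:
Start: pos=(-8,6), heading=0, pen down
LT 72: heading 0 -> 72
FD 1.8: (-8,6) -> (-7.444,7.712) [heading=72, draw]
FD 10.2: (-7.444,7.712) -> (-4.292,17.413) [heading=72, draw]
LT 45: heading 72 -> 117
FD 12.3: (-4.292,17.413) -> (-9.876,28.372) [heading=117, draw]
Final: pos=(-9.876,28.372), heading=117, 3 segment(s) drawn

Segment lengths:
  seg 1: (-8,6) -> (-7.444,7.712), length = 1.8
  seg 2: (-7.444,7.712) -> (-4.292,17.413), length = 10.2
  seg 3: (-4.292,17.413) -> (-9.876,28.372), length = 12.3
Total = 24.3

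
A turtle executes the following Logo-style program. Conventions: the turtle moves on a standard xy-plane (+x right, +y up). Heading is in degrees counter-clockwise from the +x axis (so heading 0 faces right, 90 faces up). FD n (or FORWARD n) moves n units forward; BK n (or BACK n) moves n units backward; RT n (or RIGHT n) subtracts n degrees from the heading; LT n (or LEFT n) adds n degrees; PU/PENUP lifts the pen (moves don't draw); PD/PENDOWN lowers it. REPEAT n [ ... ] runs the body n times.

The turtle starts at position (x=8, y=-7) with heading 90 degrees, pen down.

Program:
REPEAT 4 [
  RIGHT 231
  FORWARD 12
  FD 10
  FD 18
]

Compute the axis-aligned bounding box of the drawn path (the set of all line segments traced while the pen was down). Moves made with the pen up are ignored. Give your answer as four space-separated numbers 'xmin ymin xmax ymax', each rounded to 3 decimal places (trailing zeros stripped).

Executing turtle program step by step:
Start: pos=(8,-7), heading=90, pen down
REPEAT 4 [
  -- iteration 1/4 --
  RT 231: heading 90 -> 219
  FD 12: (8,-7) -> (-1.326,-14.552) [heading=219, draw]
  FD 10: (-1.326,-14.552) -> (-9.097,-20.845) [heading=219, draw]
  FD 18: (-9.097,-20.845) -> (-23.086,-32.173) [heading=219, draw]
  -- iteration 2/4 --
  RT 231: heading 219 -> 348
  FD 12: (-23.086,-32.173) -> (-11.348,-34.668) [heading=348, draw]
  FD 10: (-11.348,-34.668) -> (-1.567,-36.747) [heading=348, draw]
  FD 18: (-1.567,-36.747) -> (16.04,-40.489) [heading=348, draw]
  -- iteration 3/4 --
  RT 231: heading 348 -> 117
  FD 12: (16.04,-40.489) -> (10.592,-29.797) [heading=117, draw]
  FD 10: (10.592,-29.797) -> (6.052,-20.887) [heading=117, draw]
  FD 18: (6.052,-20.887) -> (-2.12,-4.849) [heading=117, draw]
  -- iteration 4/4 --
  RT 231: heading 117 -> 246
  FD 12: (-2.12,-4.849) -> (-7,-15.812) [heading=246, draw]
  FD 10: (-7,-15.812) -> (-11.068,-24.947) [heading=246, draw]
  FD 18: (-11.068,-24.947) -> (-18.389,-41.391) [heading=246, draw]
]
Final: pos=(-18.389,-41.391), heading=246, 12 segment(s) drawn

Segment endpoints: x in {-23.086, -18.389, -11.348, -11.068, -9.097, -7, -2.12, -1.567, -1.326, 6.052, 8, 10.592, 16.04}, y in {-41.391, -40.489, -36.747, -34.668, -32.173, -29.797, -24.947, -20.887, -20.845, -15.812, -14.552, -7, -4.849}
xmin=-23.086, ymin=-41.391, xmax=16.04, ymax=-4.849

Answer: -23.086 -41.391 16.04 -4.849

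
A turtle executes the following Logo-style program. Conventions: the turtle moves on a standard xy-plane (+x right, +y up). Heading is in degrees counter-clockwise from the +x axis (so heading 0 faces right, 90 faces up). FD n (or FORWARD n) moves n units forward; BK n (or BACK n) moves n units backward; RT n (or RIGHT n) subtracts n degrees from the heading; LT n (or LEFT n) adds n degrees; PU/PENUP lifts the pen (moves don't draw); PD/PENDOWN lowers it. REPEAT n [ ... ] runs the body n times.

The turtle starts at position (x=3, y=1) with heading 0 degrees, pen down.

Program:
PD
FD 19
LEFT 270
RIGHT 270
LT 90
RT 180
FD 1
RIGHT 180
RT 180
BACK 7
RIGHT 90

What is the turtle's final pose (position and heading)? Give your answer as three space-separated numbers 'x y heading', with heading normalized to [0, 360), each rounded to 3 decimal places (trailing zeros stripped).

Executing turtle program step by step:
Start: pos=(3,1), heading=0, pen down
PD: pen down
FD 19: (3,1) -> (22,1) [heading=0, draw]
LT 270: heading 0 -> 270
RT 270: heading 270 -> 0
LT 90: heading 0 -> 90
RT 180: heading 90 -> 270
FD 1: (22,1) -> (22,0) [heading=270, draw]
RT 180: heading 270 -> 90
RT 180: heading 90 -> 270
BK 7: (22,0) -> (22,7) [heading=270, draw]
RT 90: heading 270 -> 180
Final: pos=(22,7), heading=180, 3 segment(s) drawn

Answer: 22 7 180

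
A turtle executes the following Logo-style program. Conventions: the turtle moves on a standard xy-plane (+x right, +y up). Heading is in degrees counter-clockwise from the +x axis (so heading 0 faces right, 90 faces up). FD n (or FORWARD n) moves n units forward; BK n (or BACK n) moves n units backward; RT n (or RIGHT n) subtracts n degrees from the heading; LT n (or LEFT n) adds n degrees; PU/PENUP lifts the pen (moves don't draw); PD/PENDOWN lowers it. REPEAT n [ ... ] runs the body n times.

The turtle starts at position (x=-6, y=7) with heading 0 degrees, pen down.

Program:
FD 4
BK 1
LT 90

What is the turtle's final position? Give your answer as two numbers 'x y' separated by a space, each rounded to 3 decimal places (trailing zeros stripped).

Answer: -3 7

Derivation:
Executing turtle program step by step:
Start: pos=(-6,7), heading=0, pen down
FD 4: (-6,7) -> (-2,7) [heading=0, draw]
BK 1: (-2,7) -> (-3,7) [heading=0, draw]
LT 90: heading 0 -> 90
Final: pos=(-3,7), heading=90, 2 segment(s) drawn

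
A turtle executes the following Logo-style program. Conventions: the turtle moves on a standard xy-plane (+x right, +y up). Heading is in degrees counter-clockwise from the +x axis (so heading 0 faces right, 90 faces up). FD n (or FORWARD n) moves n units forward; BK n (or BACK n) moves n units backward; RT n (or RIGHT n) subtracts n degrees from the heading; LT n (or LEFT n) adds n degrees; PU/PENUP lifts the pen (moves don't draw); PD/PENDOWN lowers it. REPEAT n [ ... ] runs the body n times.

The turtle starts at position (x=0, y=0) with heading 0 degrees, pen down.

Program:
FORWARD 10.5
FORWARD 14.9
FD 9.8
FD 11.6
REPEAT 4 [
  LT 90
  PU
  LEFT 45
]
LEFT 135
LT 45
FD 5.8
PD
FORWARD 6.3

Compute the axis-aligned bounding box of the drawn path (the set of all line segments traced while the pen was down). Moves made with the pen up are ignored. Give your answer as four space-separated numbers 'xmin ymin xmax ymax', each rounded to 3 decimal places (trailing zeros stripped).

Executing turtle program step by step:
Start: pos=(0,0), heading=0, pen down
FD 10.5: (0,0) -> (10.5,0) [heading=0, draw]
FD 14.9: (10.5,0) -> (25.4,0) [heading=0, draw]
FD 9.8: (25.4,0) -> (35.2,0) [heading=0, draw]
FD 11.6: (35.2,0) -> (46.8,0) [heading=0, draw]
REPEAT 4 [
  -- iteration 1/4 --
  LT 90: heading 0 -> 90
  PU: pen up
  LT 45: heading 90 -> 135
  -- iteration 2/4 --
  LT 90: heading 135 -> 225
  PU: pen up
  LT 45: heading 225 -> 270
  -- iteration 3/4 --
  LT 90: heading 270 -> 0
  PU: pen up
  LT 45: heading 0 -> 45
  -- iteration 4/4 --
  LT 90: heading 45 -> 135
  PU: pen up
  LT 45: heading 135 -> 180
]
LT 135: heading 180 -> 315
LT 45: heading 315 -> 0
FD 5.8: (46.8,0) -> (52.6,0) [heading=0, move]
PD: pen down
FD 6.3: (52.6,0) -> (58.9,0) [heading=0, draw]
Final: pos=(58.9,0), heading=0, 5 segment(s) drawn

Segment endpoints: x in {0, 10.5, 25.4, 35.2, 46.8, 52.6, 58.9}, y in {0, 0, 0}
xmin=0, ymin=0, xmax=58.9, ymax=0

Answer: 0 0 58.9 0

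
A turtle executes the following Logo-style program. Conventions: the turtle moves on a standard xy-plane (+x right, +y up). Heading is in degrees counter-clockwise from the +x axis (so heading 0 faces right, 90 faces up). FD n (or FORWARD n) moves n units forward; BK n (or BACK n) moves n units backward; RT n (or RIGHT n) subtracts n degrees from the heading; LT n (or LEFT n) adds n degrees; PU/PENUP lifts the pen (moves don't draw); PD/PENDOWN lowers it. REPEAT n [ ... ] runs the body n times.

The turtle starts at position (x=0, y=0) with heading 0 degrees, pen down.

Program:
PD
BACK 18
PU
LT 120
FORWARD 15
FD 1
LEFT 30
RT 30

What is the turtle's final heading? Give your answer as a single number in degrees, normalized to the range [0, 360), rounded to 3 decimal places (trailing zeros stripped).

Answer: 120

Derivation:
Executing turtle program step by step:
Start: pos=(0,0), heading=0, pen down
PD: pen down
BK 18: (0,0) -> (-18,0) [heading=0, draw]
PU: pen up
LT 120: heading 0 -> 120
FD 15: (-18,0) -> (-25.5,12.99) [heading=120, move]
FD 1: (-25.5,12.99) -> (-26,13.856) [heading=120, move]
LT 30: heading 120 -> 150
RT 30: heading 150 -> 120
Final: pos=(-26,13.856), heading=120, 1 segment(s) drawn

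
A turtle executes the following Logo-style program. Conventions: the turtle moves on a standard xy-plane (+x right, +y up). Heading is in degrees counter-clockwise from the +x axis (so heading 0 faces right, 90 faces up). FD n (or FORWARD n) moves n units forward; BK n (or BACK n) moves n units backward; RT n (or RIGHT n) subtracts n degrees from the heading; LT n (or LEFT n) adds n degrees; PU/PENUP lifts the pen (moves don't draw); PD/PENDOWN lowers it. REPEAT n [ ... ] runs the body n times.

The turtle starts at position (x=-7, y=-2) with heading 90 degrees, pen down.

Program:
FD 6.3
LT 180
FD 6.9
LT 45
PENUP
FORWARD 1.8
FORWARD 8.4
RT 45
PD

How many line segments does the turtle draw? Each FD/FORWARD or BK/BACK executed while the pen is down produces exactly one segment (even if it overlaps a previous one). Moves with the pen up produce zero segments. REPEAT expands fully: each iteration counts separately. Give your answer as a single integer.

Executing turtle program step by step:
Start: pos=(-7,-2), heading=90, pen down
FD 6.3: (-7,-2) -> (-7,4.3) [heading=90, draw]
LT 180: heading 90 -> 270
FD 6.9: (-7,4.3) -> (-7,-2.6) [heading=270, draw]
LT 45: heading 270 -> 315
PU: pen up
FD 1.8: (-7,-2.6) -> (-5.727,-3.873) [heading=315, move]
FD 8.4: (-5.727,-3.873) -> (0.212,-9.812) [heading=315, move]
RT 45: heading 315 -> 270
PD: pen down
Final: pos=(0.212,-9.812), heading=270, 2 segment(s) drawn
Segments drawn: 2

Answer: 2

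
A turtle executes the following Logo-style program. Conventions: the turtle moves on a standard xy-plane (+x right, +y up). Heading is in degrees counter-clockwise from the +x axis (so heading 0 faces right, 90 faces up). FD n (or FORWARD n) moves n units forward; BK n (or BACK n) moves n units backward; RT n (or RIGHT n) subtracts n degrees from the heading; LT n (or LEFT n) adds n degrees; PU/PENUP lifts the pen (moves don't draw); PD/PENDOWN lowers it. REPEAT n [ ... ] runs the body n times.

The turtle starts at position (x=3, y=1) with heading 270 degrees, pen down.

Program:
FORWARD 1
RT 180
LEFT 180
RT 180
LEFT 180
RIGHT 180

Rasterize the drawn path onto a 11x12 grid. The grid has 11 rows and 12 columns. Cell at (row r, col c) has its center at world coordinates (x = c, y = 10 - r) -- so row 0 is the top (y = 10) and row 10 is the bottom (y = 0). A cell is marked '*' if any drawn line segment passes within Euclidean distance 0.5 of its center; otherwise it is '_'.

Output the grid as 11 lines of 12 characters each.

Answer: ____________
____________
____________
____________
____________
____________
____________
____________
____________
___*________
___*________

Derivation:
Segment 0: (3,1) -> (3,0)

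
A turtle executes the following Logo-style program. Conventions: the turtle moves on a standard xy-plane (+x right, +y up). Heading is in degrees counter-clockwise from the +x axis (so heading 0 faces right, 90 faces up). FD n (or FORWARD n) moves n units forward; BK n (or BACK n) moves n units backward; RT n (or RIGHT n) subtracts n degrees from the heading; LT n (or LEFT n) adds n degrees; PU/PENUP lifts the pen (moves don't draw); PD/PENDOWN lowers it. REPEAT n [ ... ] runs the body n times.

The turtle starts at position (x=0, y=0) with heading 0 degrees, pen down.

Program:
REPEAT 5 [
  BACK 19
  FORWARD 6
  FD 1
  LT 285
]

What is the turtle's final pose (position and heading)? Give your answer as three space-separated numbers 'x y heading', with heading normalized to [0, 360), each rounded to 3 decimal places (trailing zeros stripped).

Executing turtle program step by step:
Start: pos=(0,0), heading=0, pen down
REPEAT 5 [
  -- iteration 1/5 --
  BK 19: (0,0) -> (-19,0) [heading=0, draw]
  FD 6: (-19,0) -> (-13,0) [heading=0, draw]
  FD 1: (-13,0) -> (-12,0) [heading=0, draw]
  LT 285: heading 0 -> 285
  -- iteration 2/5 --
  BK 19: (-12,0) -> (-16.918,18.353) [heading=285, draw]
  FD 6: (-16.918,18.353) -> (-15.365,12.557) [heading=285, draw]
  FD 1: (-15.365,12.557) -> (-15.106,11.591) [heading=285, draw]
  LT 285: heading 285 -> 210
  -- iteration 3/5 --
  BK 19: (-15.106,11.591) -> (1.349,21.091) [heading=210, draw]
  FD 6: (1.349,21.091) -> (-3.847,18.091) [heading=210, draw]
  FD 1: (-3.847,18.091) -> (-4.714,17.591) [heading=210, draw]
  LT 285: heading 210 -> 135
  -- iteration 4/5 --
  BK 19: (-4.714,17.591) -> (8.722,4.156) [heading=135, draw]
  FD 6: (8.722,4.156) -> (4.479,8.399) [heading=135, draw]
  FD 1: (4.479,8.399) -> (3.772,9.106) [heading=135, draw]
  LT 285: heading 135 -> 60
  -- iteration 5/5 --
  BK 19: (3.772,9.106) -> (-5.728,-7.349) [heading=60, draw]
  FD 6: (-5.728,-7.349) -> (-2.728,-2.153) [heading=60, draw]
  FD 1: (-2.728,-2.153) -> (-2.228,-1.286) [heading=60, draw]
  LT 285: heading 60 -> 345
]
Final: pos=(-2.228,-1.286), heading=345, 15 segment(s) drawn

Answer: -2.228 -1.286 345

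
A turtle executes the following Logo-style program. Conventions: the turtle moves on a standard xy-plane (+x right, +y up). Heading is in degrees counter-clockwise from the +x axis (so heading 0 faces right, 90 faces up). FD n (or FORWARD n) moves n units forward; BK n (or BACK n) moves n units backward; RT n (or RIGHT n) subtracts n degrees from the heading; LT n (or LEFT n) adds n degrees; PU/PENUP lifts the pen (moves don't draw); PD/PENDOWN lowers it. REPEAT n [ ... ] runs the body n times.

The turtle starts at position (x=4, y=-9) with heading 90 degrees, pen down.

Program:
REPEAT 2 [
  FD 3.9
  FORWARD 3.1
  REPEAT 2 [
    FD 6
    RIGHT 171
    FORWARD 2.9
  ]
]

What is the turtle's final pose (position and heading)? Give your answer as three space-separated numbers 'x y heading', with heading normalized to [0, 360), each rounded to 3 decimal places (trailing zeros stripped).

Answer: 2.815 4.748 126

Derivation:
Executing turtle program step by step:
Start: pos=(4,-9), heading=90, pen down
REPEAT 2 [
  -- iteration 1/2 --
  FD 3.9: (4,-9) -> (4,-5.1) [heading=90, draw]
  FD 3.1: (4,-5.1) -> (4,-2) [heading=90, draw]
  REPEAT 2 [
    -- iteration 1/2 --
    FD 6: (4,-2) -> (4,4) [heading=90, draw]
    RT 171: heading 90 -> 279
    FD 2.9: (4,4) -> (4.454,1.136) [heading=279, draw]
    -- iteration 2/2 --
    FD 6: (4.454,1.136) -> (5.392,-4.79) [heading=279, draw]
    RT 171: heading 279 -> 108
    FD 2.9: (5.392,-4.79) -> (4.496,-2.032) [heading=108, draw]
  ]
  -- iteration 2/2 --
  FD 3.9: (4.496,-2.032) -> (3.291,1.677) [heading=108, draw]
  FD 3.1: (3.291,1.677) -> (2.333,4.625) [heading=108, draw]
  REPEAT 2 [
    -- iteration 1/2 --
    FD 6: (2.333,4.625) -> (0.479,10.331) [heading=108, draw]
    RT 171: heading 108 -> 297
    FD 2.9: (0.479,10.331) -> (1.795,7.747) [heading=297, draw]
    -- iteration 2/2 --
    FD 6: (1.795,7.747) -> (4.519,2.401) [heading=297, draw]
    RT 171: heading 297 -> 126
    FD 2.9: (4.519,2.401) -> (2.815,4.748) [heading=126, draw]
  ]
]
Final: pos=(2.815,4.748), heading=126, 12 segment(s) drawn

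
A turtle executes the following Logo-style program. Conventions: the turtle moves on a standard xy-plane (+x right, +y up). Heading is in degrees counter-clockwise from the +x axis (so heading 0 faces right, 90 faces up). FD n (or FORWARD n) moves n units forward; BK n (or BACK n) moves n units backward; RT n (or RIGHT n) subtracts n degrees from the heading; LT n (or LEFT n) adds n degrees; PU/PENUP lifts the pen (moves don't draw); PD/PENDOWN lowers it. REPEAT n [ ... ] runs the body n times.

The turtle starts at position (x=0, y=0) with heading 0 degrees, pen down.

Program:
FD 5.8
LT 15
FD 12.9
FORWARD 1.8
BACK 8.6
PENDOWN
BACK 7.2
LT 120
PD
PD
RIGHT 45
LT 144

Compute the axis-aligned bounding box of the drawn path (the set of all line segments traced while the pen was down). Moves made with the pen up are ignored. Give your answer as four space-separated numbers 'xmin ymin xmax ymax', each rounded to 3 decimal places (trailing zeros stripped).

Executing turtle program step by step:
Start: pos=(0,0), heading=0, pen down
FD 5.8: (0,0) -> (5.8,0) [heading=0, draw]
LT 15: heading 0 -> 15
FD 12.9: (5.8,0) -> (18.26,3.339) [heading=15, draw]
FD 1.8: (18.26,3.339) -> (19.999,3.805) [heading=15, draw]
BK 8.6: (19.999,3.805) -> (11.692,1.579) [heading=15, draw]
PD: pen down
BK 7.2: (11.692,1.579) -> (4.737,-0.285) [heading=15, draw]
LT 120: heading 15 -> 135
PD: pen down
PD: pen down
RT 45: heading 135 -> 90
LT 144: heading 90 -> 234
Final: pos=(4.737,-0.285), heading=234, 5 segment(s) drawn

Segment endpoints: x in {0, 4.737, 5.8, 11.692, 18.26, 19.999}, y in {-0.285, 0, 1.579, 3.339, 3.805}
xmin=0, ymin=-0.285, xmax=19.999, ymax=3.805

Answer: 0 -0.285 19.999 3.805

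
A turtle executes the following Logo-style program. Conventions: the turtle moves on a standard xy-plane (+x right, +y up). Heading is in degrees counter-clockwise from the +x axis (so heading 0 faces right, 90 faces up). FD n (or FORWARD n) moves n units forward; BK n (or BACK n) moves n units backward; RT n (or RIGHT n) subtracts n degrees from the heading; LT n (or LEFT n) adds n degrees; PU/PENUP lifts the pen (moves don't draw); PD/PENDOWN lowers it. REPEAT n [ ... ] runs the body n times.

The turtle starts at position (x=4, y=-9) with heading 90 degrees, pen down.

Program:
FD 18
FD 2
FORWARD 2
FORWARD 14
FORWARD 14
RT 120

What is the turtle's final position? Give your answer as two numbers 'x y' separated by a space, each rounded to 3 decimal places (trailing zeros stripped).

Answer: 4 41

Derivation:
Executing turtle program step by step:
Start: pos=(4,-9), heading=90, pen down
FD 18: (4,-9) -> (4,9) [heading=90, draw]
FD 2: (4,9) -> (4,11) [heading=90, draw]
FD 2: (4,11) -> (4,13) [heading=90, draw]
FD 14: (4,13) -> (4,27) [heading=90, draw]
FD 14: (4,27) -> (4,41) [heading=90, draw]
RT 120: heading 90 -> 330
Final: pos=(4,41), heading=330, 5 segment(s) drawn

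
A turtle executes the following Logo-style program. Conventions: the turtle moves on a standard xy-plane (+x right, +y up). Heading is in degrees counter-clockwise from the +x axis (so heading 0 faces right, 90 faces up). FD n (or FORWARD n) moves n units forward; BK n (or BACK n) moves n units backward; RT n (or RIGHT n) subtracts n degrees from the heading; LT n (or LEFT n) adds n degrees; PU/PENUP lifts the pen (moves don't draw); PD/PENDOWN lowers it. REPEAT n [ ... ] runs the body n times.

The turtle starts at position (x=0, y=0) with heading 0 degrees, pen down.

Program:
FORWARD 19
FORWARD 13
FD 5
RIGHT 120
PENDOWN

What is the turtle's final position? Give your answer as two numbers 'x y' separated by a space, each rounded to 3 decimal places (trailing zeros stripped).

Answer: 37 0

Derivation:
Executing turtle program step by step:
Start: pos=(0,0), heading=0, pen down
FD 19: (0,0) -> (19,0) [heading=0, draw]
FD 13: (19,0) -> (32,0) [heading=0, draw]
FD 5: (32,0) -> (37,0) [heading=0, draw]
RT 120: heading 0 -> 240
PD: pen down
Final: pos=(37,0), heading=240, 3 segment(s) drawn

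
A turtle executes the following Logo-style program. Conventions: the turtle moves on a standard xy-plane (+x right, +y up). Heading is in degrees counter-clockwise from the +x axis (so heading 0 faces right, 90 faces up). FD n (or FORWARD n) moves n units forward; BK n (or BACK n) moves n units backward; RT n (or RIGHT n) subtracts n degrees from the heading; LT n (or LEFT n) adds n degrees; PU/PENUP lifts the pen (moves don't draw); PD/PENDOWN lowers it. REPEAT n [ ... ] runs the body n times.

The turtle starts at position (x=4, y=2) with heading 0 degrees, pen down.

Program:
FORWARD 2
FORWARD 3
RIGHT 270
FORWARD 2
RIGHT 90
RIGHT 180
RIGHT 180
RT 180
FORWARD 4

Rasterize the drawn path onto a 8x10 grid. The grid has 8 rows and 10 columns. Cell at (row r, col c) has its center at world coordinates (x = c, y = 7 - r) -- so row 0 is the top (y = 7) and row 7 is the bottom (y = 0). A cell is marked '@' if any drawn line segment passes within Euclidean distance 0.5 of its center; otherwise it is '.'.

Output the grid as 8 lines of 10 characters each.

Segment 0: (4,2) -> (6,2)
Segment 1: (6,2) -> (9,2)
Segment 2: (9,2) -> (9,4)
Segment 3: (9,4) -> (5,4)

Answer: ..........
..........
..........
.....@@@@@
.........@
....@@@@@@
..........
..........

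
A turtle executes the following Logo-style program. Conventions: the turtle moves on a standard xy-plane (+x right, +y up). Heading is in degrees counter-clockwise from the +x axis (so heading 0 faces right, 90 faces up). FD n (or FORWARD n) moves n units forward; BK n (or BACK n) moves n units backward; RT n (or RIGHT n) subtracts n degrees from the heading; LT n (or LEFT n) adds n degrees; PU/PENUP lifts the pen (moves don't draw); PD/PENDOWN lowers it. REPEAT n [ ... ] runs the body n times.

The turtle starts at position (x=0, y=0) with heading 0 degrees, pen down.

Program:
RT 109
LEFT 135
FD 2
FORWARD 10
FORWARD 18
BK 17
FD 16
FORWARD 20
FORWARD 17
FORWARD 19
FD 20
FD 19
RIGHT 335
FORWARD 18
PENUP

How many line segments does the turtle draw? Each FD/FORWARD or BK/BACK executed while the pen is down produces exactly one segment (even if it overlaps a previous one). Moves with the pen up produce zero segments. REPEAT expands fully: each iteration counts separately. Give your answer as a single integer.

Executing turtle program step by step:
Start: pos=(0,0), heading=0, pen down
RT 109: heading 0 -> 251
LT 135: heading 251 -> 26
FD 2: (0,0) -> (1.798,0.877) [heading=26, draw]
FD 10: (1.798,0.877) -> (10.786,5.26) [heading=26, draw]
FD 18: (10.786,5.26) -> (26.964,13.151) [heading=26, draw]
BK 17: (26.964,13.151) -> (11.684,5.699) [heading=26, draw]
FD 16: (11.684,5.699) -> (26.065,12.713) [heading=26, draw]
FD 20: (26.065,12.713) -> (44.041,21.48) [heading=26, draw]
FD 17: (44.041,21.48) -> (59.32,28.932) [heading=26, draw]
FD 19: (59.32,28.932) -> (76.397,37.262) [heading=26, draw]
FD 20: (76.397,37.262) -> (94.373,46.029) [heading=26, draw]
FD 19: (94.373,46.029) -> (111.45,54.358) [heading=26, draw]
RT 335: heading 26 -> 51
FD 18: (111.45,54.358) -> (122.778,68.347) [heading=51, draw]
PU: pen up
Final: pos=(122.778,68.347), heading=51, 11 segment(s) drawn
Segments drawn: 11

Answer: 11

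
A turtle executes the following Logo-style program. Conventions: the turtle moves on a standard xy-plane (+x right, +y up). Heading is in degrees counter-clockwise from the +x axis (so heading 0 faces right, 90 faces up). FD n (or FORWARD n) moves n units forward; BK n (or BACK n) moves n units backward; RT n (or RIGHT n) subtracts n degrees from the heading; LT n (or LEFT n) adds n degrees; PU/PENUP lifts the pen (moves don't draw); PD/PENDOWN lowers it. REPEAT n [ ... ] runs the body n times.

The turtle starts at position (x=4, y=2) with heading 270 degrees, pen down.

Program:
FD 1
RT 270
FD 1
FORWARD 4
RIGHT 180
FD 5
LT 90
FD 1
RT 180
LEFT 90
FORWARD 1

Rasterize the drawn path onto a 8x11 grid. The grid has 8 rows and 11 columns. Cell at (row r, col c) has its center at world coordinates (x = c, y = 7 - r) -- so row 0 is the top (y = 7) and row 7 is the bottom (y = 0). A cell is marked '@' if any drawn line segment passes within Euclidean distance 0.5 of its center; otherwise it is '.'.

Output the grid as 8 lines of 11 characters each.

Segment 0: (4,2) -> (4,1)
Segment 1: (4,1) -> (5,1)
Segment 2: (5,1) -> (9,1)
Segment 3: (9,1) -> (4,1)
Segment 4: (4,1) -> (4,-0)
Segment 5: (4,-0) -> (3,-0)

Answer: ...........
...........
...........
...........
...........
....@......
....@@@@@@.
...@@......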